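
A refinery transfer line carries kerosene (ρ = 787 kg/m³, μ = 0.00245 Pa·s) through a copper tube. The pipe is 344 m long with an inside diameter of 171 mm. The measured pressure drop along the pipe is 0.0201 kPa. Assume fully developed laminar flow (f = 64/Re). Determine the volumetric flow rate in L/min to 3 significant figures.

Q ≈ 30.0 L/min

For laminar flow, f = 64/Re with Re = ρVD/μ, so Darcy-Weisbach reduces to ΔP = 32μLV/D². Solving for V: V = ΔP·D²/(32μL) = 20.1·(0.171)²/(32·0.00245·344) = 0.02179 m/s.
Check: Re = ρVD/μ = 787·0.02179·0.171/0.00245 = 1197 < 2300, so the laminar assumption holds.
Q = V·A = 0.02179·(π/4·0.171²) = 0.0005005 m³/s = 30.0 L/min.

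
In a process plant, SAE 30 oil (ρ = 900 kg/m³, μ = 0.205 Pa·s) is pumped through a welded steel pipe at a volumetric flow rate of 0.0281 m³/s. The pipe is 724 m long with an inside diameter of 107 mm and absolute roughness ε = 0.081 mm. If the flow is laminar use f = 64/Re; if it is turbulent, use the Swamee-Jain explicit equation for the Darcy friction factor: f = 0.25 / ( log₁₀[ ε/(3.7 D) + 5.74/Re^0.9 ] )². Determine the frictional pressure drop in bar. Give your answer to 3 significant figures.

ΔP ≈ 13.0 bar

Cross-sectional area A = πD²/4 = π(0.107)²/4 = 0.008992 m²; mean velocity V = Q/A = 0.0281/0.008992 = 3.125 m/s.
Reynolds number Re = ρVD/μ = 900 · 3.125 · 0.107 / 0.205 = 1468.
Re < 2300 → laminar flow, so f = 64/Re = 64/1468 = 0.0436 (the turbulent correlation is not needed).
Darcy-Weisbach: ΔP = f(L/D)(ρV²/2) = 0.0436·(724/0.107)·(900·3.125²/2) = 0.0436·6766·4395 = 1.296e+06 Pa.
ΔP = 1.296e+06 Pa = 13.0 bar.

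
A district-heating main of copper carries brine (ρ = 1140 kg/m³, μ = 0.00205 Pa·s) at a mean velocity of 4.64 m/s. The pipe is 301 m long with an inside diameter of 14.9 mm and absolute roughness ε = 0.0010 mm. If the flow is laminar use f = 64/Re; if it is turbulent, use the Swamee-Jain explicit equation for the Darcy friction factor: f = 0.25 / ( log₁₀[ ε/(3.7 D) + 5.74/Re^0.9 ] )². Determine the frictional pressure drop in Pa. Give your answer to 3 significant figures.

ΔP ≈ 5.52×10^6 Pa

Reynolds number Re = ρVD/μ = 1140 · 4.64 · 0.0149 / 0.00205 = 3.845e+04.
Re > 4000 → turbulent. Relative roughness ε/D = 1e-06/0.0149 = 6.71e-05. Swamee-Jain: f = 0.25/(log₁₀[6.71e-05/3.7 + 5.74/3.845e+04^0.9])² = 0.25/(log₁₀[1.81e-05 + 0.000429])² = 0.25/(-3.349)² = 0.02228.
Darcy-Weisbach: ΔP = f(L/D)(ρV²/2) = 0.02228·(301/0.0149)·(1140·4.64²/2) = 0.02228·2.02e+04·1.227e+04 = 5.524e+06 Pa.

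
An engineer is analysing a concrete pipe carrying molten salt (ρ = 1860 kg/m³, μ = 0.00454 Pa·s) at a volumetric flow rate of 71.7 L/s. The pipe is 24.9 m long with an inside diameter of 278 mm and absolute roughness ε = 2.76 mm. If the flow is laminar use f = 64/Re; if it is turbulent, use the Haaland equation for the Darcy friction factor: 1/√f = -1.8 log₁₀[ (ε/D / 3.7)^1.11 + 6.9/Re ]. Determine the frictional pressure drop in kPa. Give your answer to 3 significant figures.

Q = 71.7 L/s = 71.7/1000 = 0.0717 m³/s.
Cross-sectional area A = πD²/4 = π(0.278)²/4 = 0.0607 m²; mean velocity V = Q/A = 0.0717/0.0607 = 1.181 m/s.
Reynolds number Re = ρVD/μ = 1860 · 1.181 · 0.278 / 0.00454 = 1.345e+05.
Re > 4000 → turbulent. Relative roughness ε/D = 0.00276/0.278 = 0.00993. Haaland: 1/√f = -1.8 log₁₀[(0.00993/3.7)^1.11 + 6.9/1.345e+05] = -1.8 log₁₀[0.0014 + 5.13e-05] = 5.109, so f = 0.03831.
Darcy-Weisbach: ΔP = f(L/D)(ρV²/2) = 0.03831·(24.9/0.278)·(1860·1.181²/2) = 0.03831·89.57·1298 = 4452 Pa.
ΔP = 4452 Pa = 4.45 kPa.

ΔP ≈ 4.45 kPa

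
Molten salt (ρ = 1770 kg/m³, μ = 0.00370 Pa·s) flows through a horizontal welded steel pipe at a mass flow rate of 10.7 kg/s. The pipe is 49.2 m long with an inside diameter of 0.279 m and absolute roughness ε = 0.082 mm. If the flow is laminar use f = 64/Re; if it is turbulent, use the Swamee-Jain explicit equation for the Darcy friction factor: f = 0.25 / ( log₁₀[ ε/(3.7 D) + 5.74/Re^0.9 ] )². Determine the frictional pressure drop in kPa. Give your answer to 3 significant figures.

ΔP ≈ 0.0447 kPa

A = πD²/4 = π(0.279)²/4 = 0.06114 m²; mean velocity V = ṁ/(ρA) = 10.7/(1770 · 0.06114) = 0.09888 m/s.
Reynolds number Re = ρVD/μ = 1770 · 0.09888 · 0.279 / 0.0037 = 1.32e+04.
Re > 4000 → turbulent. Relative roughness ε/D = 8.2e-05/0.279 = 0.000294. Swamee-Jain: f = 0.25/(log₁₀[0.000294/3.7 + 5.74/1.32e+04^0.9])² = 0.25/(log₁₀[7.94e-05 + 0.00112])² = 0.25/(-2.92)² = 0.02932.
Darcy-Weisbach: ΔP = f(L/D)(ρV²/2) = 0.02932·(49.2/0.279)·(1770·0.09888²/2) = 0.02932·176.3·8.653 = 44.75 Pa.
ΔP = 44.75 Pa = 0.0447 kPa.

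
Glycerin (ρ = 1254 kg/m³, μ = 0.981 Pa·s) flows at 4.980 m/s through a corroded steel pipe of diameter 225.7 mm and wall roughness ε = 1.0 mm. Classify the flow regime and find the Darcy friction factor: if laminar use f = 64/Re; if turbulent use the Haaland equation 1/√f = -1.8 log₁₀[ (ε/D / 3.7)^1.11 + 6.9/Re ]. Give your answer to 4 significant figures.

f ≈ 0.04454

Re = ρVD/μ = 1254·4.98·0.2257/0.981 = 1437.
Re < 2300 → laminar, so f = 64/Re = 0.04454 (roughness is irrelevant in laminar flow).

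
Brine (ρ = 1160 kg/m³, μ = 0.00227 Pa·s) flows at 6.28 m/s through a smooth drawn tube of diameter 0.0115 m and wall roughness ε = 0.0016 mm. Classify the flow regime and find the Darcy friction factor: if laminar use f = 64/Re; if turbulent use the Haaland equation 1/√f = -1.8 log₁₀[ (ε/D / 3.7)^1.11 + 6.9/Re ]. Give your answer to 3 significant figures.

Re = ρVD/μ = 1160·6.28·0.0115/0.00227 = 3.691e+04.
Re > 4000 → turbulent. ε/D = 1.6e-06/0.0115 = 0.000139; Haaland: 1/√f = -1.8 log₁₀[1.23e-05 + 0.000187] = 6.661, so f = 0.02254.

f ≈ 0.0225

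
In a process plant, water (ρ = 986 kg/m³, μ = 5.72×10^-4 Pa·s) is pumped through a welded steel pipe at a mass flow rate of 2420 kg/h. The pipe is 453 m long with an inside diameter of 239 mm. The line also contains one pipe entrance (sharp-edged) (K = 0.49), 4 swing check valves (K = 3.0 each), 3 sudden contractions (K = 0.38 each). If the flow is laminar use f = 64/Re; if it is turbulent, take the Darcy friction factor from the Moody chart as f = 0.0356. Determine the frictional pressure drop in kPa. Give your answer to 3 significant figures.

ΔP ≈ 0.00923 kPa

ṁ = 2420 kg/h = 2420/3600 = 0.6722 kg/s.
A = πD²/4 = π(0.239)²/4 = 0.04486 m²; mean velocity V = ṁ/(ρA) = 0.6722/(986 · 0.04486) = 0.0152 m/s.
Reynolds number Re = ρVD/μ = 986 · 0.0152 · 0.239 / 0.000572 = 6261.
Re > 4000 → turbulent; use the Moody-chart value f = 0.0356.
Total minor-loss coefficient ΣK = 1·0.49 + 4·3 + 3·0.38 = 13.6.
ΔP = [f·L/D + ΣK]·(ρV²/2) = [0.0356·453/0.239 + 13.6]·(986·0.0152²/2) = [67.48 + 13.6]·0.1139 = 9.234 Pa.
ΔP = 9.234 Pa = 0.00923 kPa.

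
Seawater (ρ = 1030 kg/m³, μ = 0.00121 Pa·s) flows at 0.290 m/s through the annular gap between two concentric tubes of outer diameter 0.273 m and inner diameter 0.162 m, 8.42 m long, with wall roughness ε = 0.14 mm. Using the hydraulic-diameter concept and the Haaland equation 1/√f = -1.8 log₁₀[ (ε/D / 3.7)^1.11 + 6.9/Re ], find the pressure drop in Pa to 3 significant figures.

Hydraulic diameter D_h = 4A/P = D_o - D_i = 0.273 - 0.162 = 0.111 m.
Re = ρVD_h/μ = 1030·0.29·0.111/0.00121 = 2.74e+04.
ε/D_h = 0.00014/0.111 = 0.00126; Haaland gives 1/√f = -1.8 log₁₀[0.000142+0.000252] = 6.129, so f = 0.02662.
ΔP = f(L/D_h)(ρV²/2) = 0.02662·8.42/0.111·43.31 = 87.46 Pa.

ΔP ≈ 87.5 Pa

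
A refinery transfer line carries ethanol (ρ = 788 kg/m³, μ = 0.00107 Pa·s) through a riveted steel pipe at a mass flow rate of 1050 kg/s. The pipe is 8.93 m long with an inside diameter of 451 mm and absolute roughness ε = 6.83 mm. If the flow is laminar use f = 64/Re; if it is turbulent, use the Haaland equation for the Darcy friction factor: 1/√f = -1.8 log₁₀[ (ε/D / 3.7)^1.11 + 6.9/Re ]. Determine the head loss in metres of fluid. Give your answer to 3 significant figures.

h_f ≈ 3.09 m

A = πD²/4 = π(0.451)²/4 = 0.1598 m²; mean velocity V = ṁ/(ρA) = 1050/(788 · 0.1598) = 8.341 m/s.
Reynolds number Re = ρVD/μ = 788 · 8.341 · 0.451 / 0.00107 = 2.77e+06.
Re > 4000 → turbulent. Relative roughness ε/D = 0.00683/0.451 = 0.0151. Haaland: 1/√f = -1.8 log₁₀[(0.0151/3.7)^1.11 + 6.9/2.77e+06] = -1.8 log₁₀[0.00224 + 2.49e-06] = 4.77, so f = 0.04395.
Darcy-Weisbach: ΔP = f(L/D)(ρV²/2) = 0.04395·(8.93/0.451)·(788·8.341²/2) = 0.04395·19.8·2.741e+04 = 2.385e+04 Pa.
Head loss h_f = ΔP/(ρg) = 2.385e+04/(788·9.81) = 3.09 m.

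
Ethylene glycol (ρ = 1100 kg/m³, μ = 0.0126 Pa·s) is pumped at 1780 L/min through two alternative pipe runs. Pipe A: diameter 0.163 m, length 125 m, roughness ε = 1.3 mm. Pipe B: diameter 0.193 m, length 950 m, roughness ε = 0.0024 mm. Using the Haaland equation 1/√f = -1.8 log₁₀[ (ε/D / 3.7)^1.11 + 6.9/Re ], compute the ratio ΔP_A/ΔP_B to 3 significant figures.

Pipe A: V = Q/A = 0.02967/0.02087 = 1.422 m/s; Re = 2.023e+04; ε/D = 0.00798; Haaland → f = 0.03821; ΔP_A = f(L/D)(ρV²/2) = 3.257e+04 Pa.
Pipe B: V = Q/A = 0.02967/0.02926 = 1.014 m/s; Re = 1.709e+04; ε/D = 1.24e-05; Haaland → f = 0.02681; ΔP_B = f(L/D)(ρV²/2) = 7.464e+04 Pa.
ΔP_A/ΔP_B = 3.257e+04/7.464e+04 = 0.436.

ΔP_A/ΔP_B ≈ 0.436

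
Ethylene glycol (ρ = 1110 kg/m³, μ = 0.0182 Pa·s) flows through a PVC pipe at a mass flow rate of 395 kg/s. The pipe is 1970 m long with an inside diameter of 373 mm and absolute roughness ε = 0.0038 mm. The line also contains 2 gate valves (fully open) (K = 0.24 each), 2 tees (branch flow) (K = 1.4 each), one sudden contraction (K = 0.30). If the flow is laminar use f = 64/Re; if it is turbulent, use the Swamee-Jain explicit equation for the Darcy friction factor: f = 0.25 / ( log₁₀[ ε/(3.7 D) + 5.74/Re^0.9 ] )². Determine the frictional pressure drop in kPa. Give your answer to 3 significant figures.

A = πD²/4 = π(0.373)²/4 = 0.1093 m²; mean velocity V = ṁ/(ρA) = 395/(1110 · 0.1093) = 3.257 m/s.
Reynolds number Re = ρVD/μ = 1110 · 3.257 · 0.373 / 0.0182 = 7.408e+04.
Re > 4000 → turbulent. Relative roughness ε/D = 3.8e-06/0.373 = 1.02e-05. Swamee-Jain: f = 0.25/(log₁₀[1.02e-05/3.7 + 5.74/7.408e+04^0.9])² = 0.25/(log₁₀[2.75e-06 + 0.000238])² = 0.25/(-3.619)² = 0.01909.
Total minor-loss coefficient ΣK = 2·0.24 + 2·1.4 + 1·0.3 = 3.58.
ΔP = [f·L/D + ΣK]·(ρV²/2) = [0.01909·1970/0.373 + 3.58]·(1110·3.257²/2) = [100.8 + 3.58]·5886 = 6.145e+05 Pa.
ΔP = 6.145e+05 Pa = 615 kPa.

ΔP ≈ 615 kPa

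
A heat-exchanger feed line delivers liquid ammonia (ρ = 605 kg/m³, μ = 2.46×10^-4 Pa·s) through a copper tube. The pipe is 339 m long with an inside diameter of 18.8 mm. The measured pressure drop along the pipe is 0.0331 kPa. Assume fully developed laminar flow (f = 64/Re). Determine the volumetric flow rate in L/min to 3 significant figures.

For laminar flow, f = 64/Re with Re = ρVD/μ, so Darcy-Weisbach reduces to ΔP = 32μLV/D². Solving for V: V = ΔP·D²/(32μL) = 33.1·(0.0188)²/(32·0.000246·339) = 0.004384 m/s.
Check: Re = ρVD/μ = 605·0.004384·0.0188/0.000246 = 202.7 < 2300, so the laminar assumption holds.
Q = V·A = 0.004384·(π/4·0.0188²) = 1.217e-06 m³/s = 0.0730 L/min.

Q ≈ 0.0730 L/min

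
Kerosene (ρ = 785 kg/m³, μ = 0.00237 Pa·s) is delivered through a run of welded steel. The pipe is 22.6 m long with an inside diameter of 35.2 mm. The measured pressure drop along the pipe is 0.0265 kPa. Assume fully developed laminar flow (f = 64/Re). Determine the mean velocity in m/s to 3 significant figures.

For laminar flow, f = 64/Re with Re = ρVD/μ, so Darcy-Weisbach reduces to ΔP = 32μLV/D². Solving for V: V = ΔP·D²/(32μL) = 26.5·(0.0352)²/(32·0.00237·22.6) = 0.01916 m/s.
Check: Re = ρVD/μ = 785·0.01916·0.0352/0.00237 = 223.4 < 2300, so the laminar assumption holds.

V ≈ 0.0192 m/s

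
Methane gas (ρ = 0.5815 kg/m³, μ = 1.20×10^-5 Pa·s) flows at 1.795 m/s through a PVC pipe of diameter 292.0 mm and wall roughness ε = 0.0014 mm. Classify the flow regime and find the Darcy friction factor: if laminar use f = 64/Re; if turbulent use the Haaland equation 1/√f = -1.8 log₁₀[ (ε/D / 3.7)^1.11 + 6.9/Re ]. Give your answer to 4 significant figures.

Re = ρVD/μ = 0.5815·1.795·0.292/1.2e-05 = 2.54e+04.
Re > 4000 → turbulent. ε/D = 1.4e-06/0.292 = 4.79e-06; Haaland: 1/√f = -1.8 log₁₀[2.92e-07 + 0.000272] = 6.418, so f = 0.02428.

f ≈ 0.02428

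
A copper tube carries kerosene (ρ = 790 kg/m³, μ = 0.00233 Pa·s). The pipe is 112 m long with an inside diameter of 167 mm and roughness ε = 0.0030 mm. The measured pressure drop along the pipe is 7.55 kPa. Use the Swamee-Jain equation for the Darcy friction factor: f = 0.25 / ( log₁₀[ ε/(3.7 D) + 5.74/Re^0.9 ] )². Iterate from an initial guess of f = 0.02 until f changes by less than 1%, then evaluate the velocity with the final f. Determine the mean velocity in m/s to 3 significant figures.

Rearranging Darcy-Weisbach: V = √(2·ΔP·D/(f·L·ρ)). With ε/D = 3e-06/0.167 = 1.8e-05, iterate starting from f = 0.02:
  f = 0.02 → V = √(2·7550·0.167/(0.02·112·790)) = 1.194 m/s; Re = ρVD/μ = 6.759e+04; f → 0.01951
  f = 0.01951 → V = 1.209 m/s; Re = 6.844e+04; f → 0.01946
Converged (Δf/f < 1%). With the final f = 0.01946: V = √(2·7550·0.167/(0.01946·112·790)) = 1.21 m/s.

V ≈ 1.21 m/s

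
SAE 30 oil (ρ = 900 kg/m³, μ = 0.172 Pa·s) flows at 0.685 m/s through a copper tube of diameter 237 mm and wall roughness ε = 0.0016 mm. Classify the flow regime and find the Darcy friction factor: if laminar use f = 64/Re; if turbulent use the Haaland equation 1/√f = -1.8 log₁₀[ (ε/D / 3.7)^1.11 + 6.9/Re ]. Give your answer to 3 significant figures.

f ≈ 0.0753

Re = ρVD/μ = 900·0.685·0.237/0.172 = 849.5.
Re < 2300 → laminar, so f = 64/Re = 0.07534 (roughness is irrelevant in laminar flow).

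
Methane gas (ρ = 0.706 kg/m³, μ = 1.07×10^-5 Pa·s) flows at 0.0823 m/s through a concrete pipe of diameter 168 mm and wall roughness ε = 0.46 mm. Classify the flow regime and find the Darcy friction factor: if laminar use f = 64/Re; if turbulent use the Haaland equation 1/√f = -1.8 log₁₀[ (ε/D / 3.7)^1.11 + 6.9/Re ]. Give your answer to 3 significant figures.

Re = ρVD/μ = 0.706·0.0823·0.168/1.07e-05 = 912.3.
Re < 2300 → laminar, so f = 64/Re = 0.07015 (roughness is irrelevant in laminar flow).

f ≈ 0.0702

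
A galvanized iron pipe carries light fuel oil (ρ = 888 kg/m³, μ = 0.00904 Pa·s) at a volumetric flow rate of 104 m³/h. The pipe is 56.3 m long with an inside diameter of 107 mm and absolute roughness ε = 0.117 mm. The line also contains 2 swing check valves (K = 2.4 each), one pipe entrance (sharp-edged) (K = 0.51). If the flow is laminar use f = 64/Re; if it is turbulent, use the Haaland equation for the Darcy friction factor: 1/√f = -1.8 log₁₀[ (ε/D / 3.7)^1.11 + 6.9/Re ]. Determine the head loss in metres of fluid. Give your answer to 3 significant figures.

h_f ≈ 9.82 m

Q = 104 m³/h = 104/3600 = 0.02889 m³/s.
Cross-sectional area A = πD²/4 = π(0.107)²/4 = 0.008992 m²; mean velocity V = Q/A = 0.02889/0.008992 = 3.213 m/s.
Reynolds number Re = ρVD/μ = 888 · 3.213 · 0.107 / 0.00904 = 3.377e+04.
Re > 4000 → turbulent. Relative roughness ε/D = 0.000117/0.107 = 0.00109. Haaland: 1/√f = -1.8 log₁₀[(0.00109/3.7)^1.11 + 6.9/3.377e+04] = -1.8 log₁₀[0.000121 + 0.000204] = 6.278, so f = 0.02537.
Total minor-loss coefficient ΣK = 2·2.4 + 1·0.51 = 5.31.
ΔP = [f·L/D + ΣK]·(ρV²/2) = [0.02537·56.3/0.107 + 5.31]·(888·3.213²/2) = [13.35 + 5.31]·4583 = 8.551e+04 Pa.
Head loss h_f = ΔP/(ρg) = 8.551e+04/(888·9.81) = 9.82 m.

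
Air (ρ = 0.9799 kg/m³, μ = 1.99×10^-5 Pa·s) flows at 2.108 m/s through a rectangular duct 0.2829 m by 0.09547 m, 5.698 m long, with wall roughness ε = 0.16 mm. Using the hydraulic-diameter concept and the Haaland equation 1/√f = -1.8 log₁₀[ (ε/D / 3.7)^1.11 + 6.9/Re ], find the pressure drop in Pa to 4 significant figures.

Hydraulic diameter D_h = 4A/P = 4·(0.2829·0.09547)/(2·(0.2829+0.09547)) = 0.108/0.7567 = 0.1428 m.
Re = ρVD_h/μ = 0.9799·2.108·0.1428/1.99e-05 = 1.482e+04.
ε/D_h = 0.00016/0.1428 = 0.00112; Haaland gives 1/√f = -1.8 log₁₀[0.000124+0.000466] = 5.813, so f = 0.0296.
ΔP = f(L/D_h)(ρV²/2) = 0.0296·5.698/0.1428·2.177 = 2.572 Pa.

ΔP ≈ 2.572 Pa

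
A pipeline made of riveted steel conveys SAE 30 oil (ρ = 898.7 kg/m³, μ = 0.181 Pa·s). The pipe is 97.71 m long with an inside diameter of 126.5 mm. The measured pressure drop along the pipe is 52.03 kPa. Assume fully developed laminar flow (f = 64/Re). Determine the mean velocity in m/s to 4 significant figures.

V ≈ 1.471 m/s

For laminar flow, f = 64/Re with Re = ρVD/μ, so Darcy-Weisbach reduces to ΔP = 32μLV/D². Solving for V: V = ΔP·D²/(32μL) = 5.203e+04·(0.1265)²/(32·0.181·97.71) = 1.471 m/s.
Check: Re = ρVD/μ = 898.7·1.471·0.1265/0.181 = 924 < 2300, so the laminar assumption holds.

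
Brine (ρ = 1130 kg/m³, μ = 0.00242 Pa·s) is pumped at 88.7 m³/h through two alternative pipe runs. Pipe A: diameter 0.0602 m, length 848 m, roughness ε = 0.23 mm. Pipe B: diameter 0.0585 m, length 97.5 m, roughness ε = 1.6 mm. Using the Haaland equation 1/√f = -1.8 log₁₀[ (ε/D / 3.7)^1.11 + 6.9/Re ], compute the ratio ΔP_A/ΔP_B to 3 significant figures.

Pipe A: V = Q/A = 0.02464/0.002846 = 8.656 m/s; Re = 2.433e+05; ε/D = 0.00382; Haaland → f = 0.02852; ΔP_A = f(L/D)(ρV²/2) = 1.701e+07 Pa.
Pipe B: V = Q/A = 0.02464/0.002688 = 9.167 m/s; Re = 2.504e+05; ε/D = 0.0274; Haaland → f = 0.05528; ΔP_B = f(L/D)(ρV²/2) = 4.374e+06 Pa.
ΔP_A/ΔP_B = 1.701e+07/4.374e+06 = 3.89.

ΔP_A/ΔP_B ≈ 3.89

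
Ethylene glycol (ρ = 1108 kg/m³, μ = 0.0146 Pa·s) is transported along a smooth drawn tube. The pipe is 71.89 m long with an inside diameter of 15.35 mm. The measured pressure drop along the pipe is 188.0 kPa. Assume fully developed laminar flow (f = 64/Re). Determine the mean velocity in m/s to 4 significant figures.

V ≈ 1.319 m/s

For laminar flow, f = 64/Re with Re = ρVD/μ, so Darcy-Weisbach reduces to ΔP = 32μLV/D². Solving for V: V = ΔP·D²/(32μL) = 1.88e+05·(0.01535)²/(32·0.0146·71.89) = 1.319 m/s.
Check: Re = ρVD/μ = 1108·1.319·0.01535/0.0146 = 1536 < 2300, so the laminar assumption holds.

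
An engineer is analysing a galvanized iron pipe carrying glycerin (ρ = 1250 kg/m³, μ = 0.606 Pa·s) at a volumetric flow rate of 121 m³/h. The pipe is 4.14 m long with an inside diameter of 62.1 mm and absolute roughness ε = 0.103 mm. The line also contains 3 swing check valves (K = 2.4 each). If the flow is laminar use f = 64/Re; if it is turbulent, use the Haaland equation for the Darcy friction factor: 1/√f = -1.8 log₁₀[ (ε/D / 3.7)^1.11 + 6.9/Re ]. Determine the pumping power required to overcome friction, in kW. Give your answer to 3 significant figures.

Q = 121 m³/h = 121/3600 = 0.03361 m³/s.
Cross-sectional area A = πD²/4 = π(0.0621)²/4 = 0.003029 m²; mean velocity V = Q/A = 0.03361/0.003029 = 11.1 m/s.
Reynolds number Re = ρVD/μ = 1250 · 11.1 · 0.0621 / 0.606 = 1421.
Re < 2300 → laminar flow, so f = 64/Re = 64/1421 = 0.04502 (the turbulent correlation is not needed).
Total minor-loss coefficient ΣK = 3·2.4 = 7.2.
ΔP = [f·L/D + ΣK]·(ρV²/2) = [0.04502·4.14/0.0621 + 7.2]·(1250·11.1²/2) = [3.002 + 7.2]·7.697e+04 = 7.852e+05 Pa.
Pumping power P = QΔP = 0.03361·7.852e+05 = 26390 W = 26.4 kW.

P ≈ 26.4 kW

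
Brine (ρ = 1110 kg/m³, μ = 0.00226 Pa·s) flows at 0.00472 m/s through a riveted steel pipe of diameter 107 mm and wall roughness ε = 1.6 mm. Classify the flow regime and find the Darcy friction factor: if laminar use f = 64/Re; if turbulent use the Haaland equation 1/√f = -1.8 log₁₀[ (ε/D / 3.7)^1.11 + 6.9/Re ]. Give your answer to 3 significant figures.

Re = ρVD/μ = 1110·0.00472·0.107/0.00226 = 248.1.
Re < 2300 → laminar, so f = 64/Re = 0.258 (roughness is irrelevant in laminar flow).

f ≈ 0.258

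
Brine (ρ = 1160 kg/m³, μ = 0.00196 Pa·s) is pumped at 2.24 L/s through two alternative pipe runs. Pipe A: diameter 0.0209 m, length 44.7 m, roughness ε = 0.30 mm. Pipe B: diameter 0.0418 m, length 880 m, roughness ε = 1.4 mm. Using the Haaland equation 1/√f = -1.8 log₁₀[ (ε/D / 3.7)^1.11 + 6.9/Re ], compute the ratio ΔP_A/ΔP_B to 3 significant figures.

Pipe A: V = Q/A = 0.00224/0.0003431 = 6.529 m/s; Re = 8.076e+04; ε/D = 0.0144; Haaland → f = 0.04365; ΔP_A = f(L/D)(ρV²/2) = 2.308e+06 Pa.
Pipe B: V = Q/A = 0.00224/0.001372 = 1.632 m/s; Re = 4.038e+04; ε/D = 0.0335; Haaland → f = 0.06073; ΔP_B = f(L/D)(ρV²/2) = 1.976e+06 Pa.
ΔP_A/ΔP_B = 2.308e+06/1.976e+06 = 1.17.

ΔP_A/ΔP_B ≈ 1.17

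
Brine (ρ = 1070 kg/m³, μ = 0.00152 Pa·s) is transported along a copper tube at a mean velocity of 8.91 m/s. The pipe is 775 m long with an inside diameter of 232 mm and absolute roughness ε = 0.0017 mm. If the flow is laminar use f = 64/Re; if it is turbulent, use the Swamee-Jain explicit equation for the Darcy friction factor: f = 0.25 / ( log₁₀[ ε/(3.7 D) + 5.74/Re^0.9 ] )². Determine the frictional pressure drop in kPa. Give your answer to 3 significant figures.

Reynolds number Re = ρVD/μ = 1070 · 8.91 · 0.232 / 0.00152 = 1.455e+06.
Re > 4000 → turbulent. Relative roughness ε/D = 1.7e-06/0.232 = 7.33e-06. Swamee-Jain: f = 0.25/(log₁₀[7.33e-06/3.7 + 5.74/1.455e+06^0.9])² = 0.25/(log₁₀[1.98e-06 + 1.63e-05])² = 0.25/(-4.738)² = 0.01114.
Darcy-Weisbach: ΔP = f(L/D)(ρV²/2) = 0.01114·(775/0.232)·(1070·8.91²/2) = 0.01114·3341·4.247e+04 = 1.58e+06 Pa.
ΔP = 1.58e+06 Pa = 1580 kPa.

ΔP ≈ 1580 kPa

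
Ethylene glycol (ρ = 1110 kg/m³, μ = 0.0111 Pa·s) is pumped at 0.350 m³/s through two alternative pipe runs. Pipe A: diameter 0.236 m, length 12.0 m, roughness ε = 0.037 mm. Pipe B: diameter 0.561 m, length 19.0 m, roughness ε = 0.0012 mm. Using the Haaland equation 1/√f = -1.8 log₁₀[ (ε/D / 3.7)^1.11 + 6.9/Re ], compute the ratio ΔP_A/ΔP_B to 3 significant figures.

Pipe A: V = Q/A = 0.35/0.04374 = 8.001 m/s; Re = 1.888e+05; ε/D = 0.000157; Haaland → f = 0.01672; ΔP_A = f(L/D)(ρV²/2) = 3.021e+04 Pa.
Pipe B: V = Q/A = 0.35/0.2472 = 1.416 m/s; Re = 7.944e+04; ε/D = 2.14e-06; Haaland → f = 0.01872; ΔP_B = f(L/D)(ρV²/2) = 705.5 Pa.
ΔP_A/ΔP_B = 3.021e+04/705.5 = 42.8.

ΔP_A/ΔP_B ≈ 42.8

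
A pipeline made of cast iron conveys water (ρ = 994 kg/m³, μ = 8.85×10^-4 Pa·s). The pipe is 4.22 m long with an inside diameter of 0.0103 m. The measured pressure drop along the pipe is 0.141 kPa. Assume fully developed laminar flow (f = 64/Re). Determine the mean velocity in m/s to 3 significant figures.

For laminar flow, f = 64/Re with Re = ρVD/μ, so Darcy-Weisbach reduces to ΔP = 32μLV/D². Solving for V: V = ΔP·D²/(32μL) = 141·(0.0103)²/(32·0.000885·4.22) = 0.1252 m/s.
Check: Re = ρVD/μ = 994·0.1252·0.0103/0.000885 = 1448 < 2300, so the laminar assumption holds.

V ≈ 0.125 m/s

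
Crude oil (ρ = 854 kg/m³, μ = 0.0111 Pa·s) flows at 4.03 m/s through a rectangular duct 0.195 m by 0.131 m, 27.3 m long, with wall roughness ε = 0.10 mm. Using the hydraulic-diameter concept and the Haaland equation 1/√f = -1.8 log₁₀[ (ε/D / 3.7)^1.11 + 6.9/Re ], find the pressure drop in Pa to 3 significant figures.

Hydraulic diameter D_h = 4A/P = 4·(0.195·0.131)/(2·(0.195+0.131)) = 0.1022/0.652 = 0.1567 m.
Re = ρVD_h/μ = 854·4.03·0.1567/0.0111 = 4.859e+04.
ε/D_h = 0.0001/0.1567 = 0.000638; Haaland gives 1/√f = -1.8 log₁₀[6.65e-05+0.000142] = 6.626, so f = 0.02278.
ΔP = f(L/D_h)(ρV²/2) = 0.02278·27.3/0.1567·6935 = 2.752e+04 Pa.

ΔP ≈ 27500 Pa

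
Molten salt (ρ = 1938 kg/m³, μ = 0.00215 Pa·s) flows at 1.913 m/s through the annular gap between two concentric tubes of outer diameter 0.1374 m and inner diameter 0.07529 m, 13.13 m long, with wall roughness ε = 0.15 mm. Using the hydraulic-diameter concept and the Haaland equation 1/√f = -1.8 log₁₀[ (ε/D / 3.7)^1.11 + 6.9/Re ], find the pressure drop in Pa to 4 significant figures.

ΔP ≈ 19450 Pa

Hydraulic diameter D_h = 4A/P = D_o - D_i = 0.1374 - 0.07529 = 0.06211 m.
Re = ρVD_h/μ = 1938·1.913·0.06211/0.00215 = 1.071e+05.
ε/D_h = 0.00015/0.06211 = 0.00242; Haaland gives 1/√f = -1.8 log₁₀[0.000291+6.44e-05] = 6.208, so f = 0.02595.
ΔP = f(L/D_h)(ρV²/2) = 0.02595·13.13/0.06211·3546 = 1.945e+04 Pa.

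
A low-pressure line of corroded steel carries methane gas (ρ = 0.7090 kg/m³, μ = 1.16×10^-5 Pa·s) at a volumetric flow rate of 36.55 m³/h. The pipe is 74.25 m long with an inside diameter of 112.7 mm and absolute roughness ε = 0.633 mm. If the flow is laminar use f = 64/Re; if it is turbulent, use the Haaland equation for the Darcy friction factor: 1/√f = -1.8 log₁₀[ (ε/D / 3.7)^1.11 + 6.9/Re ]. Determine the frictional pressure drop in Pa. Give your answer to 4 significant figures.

Q = 36.55 m³/h = 36.55/3600 = 0.01015 m³/s.
Cross-sectional area A = πD²/4 = π(0.1127)²/4 = 0.009976 m²; mean velocity V = Q/A = 0.01015/0.009976 = 1.018 m/s.
Reynolds number Re = ρVD/μ = 0.709 · 1.018 · 0.1127 / 1.16e-05 = 7011.
Re > 4000 → turbulent. Relative roughness ε/D = 0.000633/0.1127 = 0.00562. Haaland: 1/√f = -1.8 log₁₀[(0.00562/3.7)^1.11 + 6.9/7011] = -1.8 log₁₀[0.000743 + 0.000984] = 4.973, so f = 0.04044.
Darcy-Weisbach: ΔP = f(L/D)(ρV²/2) = 0.04044·(74.25/0.1127)·(0.709·1.018²/2) = 0.04044·658.8·0.3672 = 9.784 Pa.

ΔP ≈ 9.784 Pa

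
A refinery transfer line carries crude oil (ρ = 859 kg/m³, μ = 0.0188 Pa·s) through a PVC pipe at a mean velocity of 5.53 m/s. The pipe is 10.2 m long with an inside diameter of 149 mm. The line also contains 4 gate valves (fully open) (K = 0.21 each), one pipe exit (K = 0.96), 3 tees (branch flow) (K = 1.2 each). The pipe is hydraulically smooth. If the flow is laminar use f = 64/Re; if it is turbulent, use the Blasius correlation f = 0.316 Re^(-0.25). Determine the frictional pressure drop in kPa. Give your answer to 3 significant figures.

ΔP ≈ 91.3 kPa

Reynolds number Re = ρVD/μ = 859 · 5.53 · 0.149 / 0.0188 = 3.765e+04.
Re > 4000 → turbulent. Smooth-pipe (Blasius): f = 0.316 Re^(-0.25) = 0.316/(3.765e+04)^0.25 = 0.02269.
Total minor-loss coefficient ΣK = 4·0.21 + 1·0.96 + 3·1.2 = 5.4.
ΔP = [f·L/D + ΣK]·(ρV²/2) = [0.02269·10.2/0.149 + 5.4]·(859·5.53²/2) = [1.553 + 5.4]·1.313e+04 = 9.132e+04 Pa.
ΔP = 9.132e+04 Pa = 91.3 kPa.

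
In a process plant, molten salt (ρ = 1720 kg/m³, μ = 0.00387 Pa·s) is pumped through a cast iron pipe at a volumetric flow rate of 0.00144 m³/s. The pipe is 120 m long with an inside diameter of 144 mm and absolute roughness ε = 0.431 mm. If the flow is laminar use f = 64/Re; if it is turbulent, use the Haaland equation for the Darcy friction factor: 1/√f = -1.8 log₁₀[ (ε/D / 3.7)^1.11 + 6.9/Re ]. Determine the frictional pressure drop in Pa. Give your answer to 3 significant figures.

ΔP ≈ 221 Pa

Cross-sectional area A = πD²/4 = π(0.144)²/4 = 0.01629 m²; mean velocity V = Q/A = 0.00144/0.01629 = 0.08842 m/s.
Reynolds number Re = ρVD/μ = 1720 · 0.08842 · 0.144 / 0.00387 = 5659.
Re > 4000 → turbulent. Relative roughness ε/D = 0.000431/0.144 = 0.00299. Haaland: 1/√f = -1.8 log₁₀[(0.00299/3.7)^1.11 + 6.9/5659] = -1.8 log₁₀[0.00037 + 0.00122] = 5.038, so f = 0.0394.
Darcy-Weisbach: ΔP = f(L/D)(ρV²/2) = 0.0394·(120/0.144)·(1720·0.08842²/2) = 0.0394·833.3·6.723 = 220.7 Pa.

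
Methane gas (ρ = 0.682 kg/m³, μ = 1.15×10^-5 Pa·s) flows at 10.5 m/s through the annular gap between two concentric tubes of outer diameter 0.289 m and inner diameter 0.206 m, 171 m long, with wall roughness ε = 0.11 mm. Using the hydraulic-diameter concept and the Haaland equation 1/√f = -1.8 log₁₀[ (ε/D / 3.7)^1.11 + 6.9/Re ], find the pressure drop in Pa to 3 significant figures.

ΔP ≈ 1900 Pa

Hydraulic diameter D_h = 4A/P = D_o - D_i = 0.289 - 0.206 = 0.083 m.
Re = ρVD_h/μ = 0.682·10.5·0.083/1.15e-05 = 5.168e+04.
ε/D_h = 0.00011/0.083 = 0.00133; Haaland gives 1/√f = -1.8 log₁₀[0.00015+0.000134] = 6.386, so f = 0.02452.
ΔP = f(L/D_h)(ρV²/2) = 0.02452·171/0.083·37.6 = 1899 Pa.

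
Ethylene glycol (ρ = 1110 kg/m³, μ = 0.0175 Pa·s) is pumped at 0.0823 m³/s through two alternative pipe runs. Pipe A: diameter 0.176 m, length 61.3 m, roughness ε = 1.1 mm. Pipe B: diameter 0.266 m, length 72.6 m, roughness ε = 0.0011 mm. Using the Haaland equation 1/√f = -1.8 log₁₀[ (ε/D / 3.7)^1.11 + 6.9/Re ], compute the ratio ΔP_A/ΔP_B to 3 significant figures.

ΔP_A/ΔP_B ≈ 9.42

Pipe A: V = Q/A = 0.0823/0.02433 = 3.383 m/s; Re = 3.776e+04; ε/D = 0.00625; Haaland → f = 0.03449; ΔP_A = f(L/D)(ρV²/2) = 7.629e+04 Pa.
Pipe B: V = Q/A = 0.0823/0.05557 = 1.481 m/s; Re = 2.499e+04; ε/D = 4.14e-06; Haaland → f = 0.02437; ΔP_B = f(L/D)(ρV²/2) = 8098 Pa.
ΔP_A/ΔP_B = 7.629e+04/8098 = 9.42.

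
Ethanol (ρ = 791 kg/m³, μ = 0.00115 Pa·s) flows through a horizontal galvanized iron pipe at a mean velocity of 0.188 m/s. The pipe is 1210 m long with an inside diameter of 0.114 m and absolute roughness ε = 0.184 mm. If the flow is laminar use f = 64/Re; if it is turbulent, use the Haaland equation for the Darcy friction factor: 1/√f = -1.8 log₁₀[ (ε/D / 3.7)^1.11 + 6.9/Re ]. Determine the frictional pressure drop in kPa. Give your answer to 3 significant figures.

Reynolds number Re = ρVD/μ = 791 · 0.188 · 0.114 / 0.00115 = 1.474e+04.
Re > 4000 → turbulent. Relative roughness ε/D = 0.000184/0.114 = 0.00161. Haaland: 1/√f = -1.8 log₁₀[(0.00161/3.7)^1.11 + 6.9/1.474e+04] = -1.8 log₁₀[0.000186 + 0.000468] = 5.732, so f = 0.03044.
Darcy-Weisbach: ΔP = f(L/D)(ρV²/2) = 0.03044·(1210/0.114)·(791·0.188²/2) = 0.03044·1.061e+04·13.98 = 4516 Pa.
ΔP = 4516 Pa = 4.52 kPa.

ΔP ≈ 4.52 kPa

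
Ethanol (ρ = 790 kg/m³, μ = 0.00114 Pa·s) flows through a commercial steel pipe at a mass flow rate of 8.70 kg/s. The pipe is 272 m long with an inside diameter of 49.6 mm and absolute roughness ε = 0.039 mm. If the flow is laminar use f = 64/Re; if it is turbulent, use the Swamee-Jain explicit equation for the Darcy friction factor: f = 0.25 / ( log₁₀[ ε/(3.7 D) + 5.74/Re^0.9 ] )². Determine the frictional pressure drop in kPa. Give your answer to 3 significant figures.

ΔP ≈ 1430 kPa

A = πD²/4 = π(0.0496)²/4 = 0.001932 m²; mean velocity V = ṁ/(ρA) = 8.7/(790 · 0.001932) = 5.7 m/s.
Reynolds number Re = ρVD/μ = 790 · 5.7 · 0.0496 / 0.00114 = 1.959e+05.
Re > 4000 → turbulent. Relative roughness ε/D = 3.9e-05/0.0496 = 0.000786. Swamee-Jain: f = 0.25/(log₁₀[0.000786/3.7 + 5.74/1.959e+05^0.9])² = 0.25/(log₁₀[0.000213 + 9.91e-05])² = 0.25/(-3.506)² = 0.02033.
Darcy-Weisbach: ΔP = f(L/D)(ρV²/2) = 0.02033·(272/0.0496)·(790·5.7²/2) = 0.02033·5484·1.283e+04 = 1.431e+06 Pa.
ΔP = 1.431e+06 Pa = 1430 kPa.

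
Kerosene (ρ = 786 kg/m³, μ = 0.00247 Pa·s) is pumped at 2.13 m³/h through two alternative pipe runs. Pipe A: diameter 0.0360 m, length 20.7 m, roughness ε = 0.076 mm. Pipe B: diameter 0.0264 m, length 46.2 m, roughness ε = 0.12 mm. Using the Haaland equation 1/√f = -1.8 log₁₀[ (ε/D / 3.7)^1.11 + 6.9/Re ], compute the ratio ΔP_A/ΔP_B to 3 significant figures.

Pipe A: V = Q/A = 0.0005917/0.001018 = 0.5813 m/s; Re = 6659; ε/D = 0.00211; Haaland → f = 0.03694; ΔP_A = f(L/D)(ρV²/2) = 2821 Pa.
Pipe B: V = Q/A = 0.0005917/0.0005474 = 1.081 m/s; Re = 9080; ε/D = 0.00455; Haaland → f = 0.03746; ΔP_B = f(L/D)(ρV²/2) = 3.01e+04 Pa.
ΔP_A/ΔP_B = 2821/3.01e+04 = 0.0937.

ΔP_A/ΔP_B ≈ 0.0937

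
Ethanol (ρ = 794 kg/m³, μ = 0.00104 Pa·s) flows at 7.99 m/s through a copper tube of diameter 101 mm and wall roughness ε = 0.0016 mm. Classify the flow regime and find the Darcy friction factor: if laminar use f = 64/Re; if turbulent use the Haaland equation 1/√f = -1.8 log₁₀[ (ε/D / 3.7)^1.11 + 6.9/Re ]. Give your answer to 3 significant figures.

Re = ρVD/μ = 794·7.99·0.101/0.00104 = 6.161e+05.
Re > 4000 → turbulent. ε/D = 1.6e-06/0.101 = 1.58e-05; Haaland: 1/√f = -1.8 log₁₀[1.1e-06 + 1.12e-05] = 8.838, so f = 0.0128.

f ≈ 0.0128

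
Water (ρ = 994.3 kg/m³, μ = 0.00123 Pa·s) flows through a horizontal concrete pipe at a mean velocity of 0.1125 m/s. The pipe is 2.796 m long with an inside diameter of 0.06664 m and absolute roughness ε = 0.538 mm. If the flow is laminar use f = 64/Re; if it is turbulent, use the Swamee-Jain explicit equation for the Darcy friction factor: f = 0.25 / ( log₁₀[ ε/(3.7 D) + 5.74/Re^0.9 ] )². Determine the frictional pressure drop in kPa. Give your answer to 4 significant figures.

ΔP ≈ 0.01193 kPa

Reynolds number Re = ρVD/μ = 994.3 · 0.1125 · 0.06664 / 0.00123 = 6060.
Re > 4000 → turbulent. Relative roughness ε/D = 0.000538/0.06664 = 0.00807. Swamee-Jain: f = 0.25/(log₁₀[0.00807/3.7 + 5.74/6060^0.9])² = 0.25/(log₁₀[0.00218 + 0.00226])² = 0.25/(-2.352)² = 0.04519.
Darcy-Weisbach: ΔP = f(L/D)(ρV²/2) = 0.04519·(2.796/0.06664)·(994.3·0.1125²/2) = 0.04519·41.96·6.292 = 11.93 Pa.
ΔP = 11.93 Pa = 0.01193 kPa.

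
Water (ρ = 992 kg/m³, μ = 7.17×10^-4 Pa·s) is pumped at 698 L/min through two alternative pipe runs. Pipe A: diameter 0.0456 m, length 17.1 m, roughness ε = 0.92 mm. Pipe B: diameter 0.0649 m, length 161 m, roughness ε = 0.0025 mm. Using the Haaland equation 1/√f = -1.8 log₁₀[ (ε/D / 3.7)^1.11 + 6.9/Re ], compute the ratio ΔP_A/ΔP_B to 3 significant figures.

ΔP_A/ΔP_B ≈ 2.09

Pipe A: V = Q/A = 0.01163/0.001633 = 7.123 m/s; Re = 4.494e+05; ε/D = 0.0202; Haaland → f = 0.04898; ΔP_A = f(L/D)(ρV²/2) = 4.623e+05 Pa.
Pipe B: V = Q/A = 0.01163/0.003308 = 3.517 m/s; Re = 3.158e+05; ε/D = 3.85e-05; Haaland → f = 0.01455; ΔP_B = f(L/D)(ρV²/2) = 2.214e+05 Pa.
ΔP_A/ΔP_B = 4.623e+05/2.214e+05 = 2.09.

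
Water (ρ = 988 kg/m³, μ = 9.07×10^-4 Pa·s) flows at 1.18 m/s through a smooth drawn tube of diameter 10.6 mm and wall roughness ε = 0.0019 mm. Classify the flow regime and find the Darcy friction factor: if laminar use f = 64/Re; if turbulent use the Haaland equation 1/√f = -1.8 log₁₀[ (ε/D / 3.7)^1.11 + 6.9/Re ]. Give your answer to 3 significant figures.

Re = ρVD/μ = 988·1.18·0.0106/0.000907 = 1.363e+04.
Re > 4000 → turbulent. ε/D = 1.9e-06/0.0106 = 0.000179; Haaland: 1/√f = -1.8 log₁₀[1.62e-05 + 0.000506] = 5.907, so f = 0.02866.

f ≈ 0.0287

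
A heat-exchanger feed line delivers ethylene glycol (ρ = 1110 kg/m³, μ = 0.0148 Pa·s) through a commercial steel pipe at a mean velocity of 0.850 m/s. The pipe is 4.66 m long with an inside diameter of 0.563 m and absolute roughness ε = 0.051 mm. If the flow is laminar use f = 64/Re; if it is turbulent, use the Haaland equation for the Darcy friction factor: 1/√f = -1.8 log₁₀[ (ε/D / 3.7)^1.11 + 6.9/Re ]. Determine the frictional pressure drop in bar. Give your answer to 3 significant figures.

ΔP ≈ 7.49×10^-4 bar

Reynolds number Re = ρVD/μ = 1110 · 0.85 · 0.563 / 0.0148 = 3.589e+04.
Re > 4000 → turbulent. Relative roughness ε/D = 5.1e-05/0.563 = 9.06e-05. Haaland: 1/√f = -1.8 log₁₀[(9.06e-05/3.7)^1.11 + 6.9/3.589e+04] = -1.8 log₁₀[7.61e-06 + 0.000192] = 6.659, so f = 0.02255.
Darcy-Weisbach: ΔP = f(L/D)(ρV²/2) = 0.02255·(4.66/0.563)·(1110·0.85²/2) = 0.02255·8.277·401 = 74.86 Pa.
ΔP = 74.86 Pa = 7.49×10^-4 bar.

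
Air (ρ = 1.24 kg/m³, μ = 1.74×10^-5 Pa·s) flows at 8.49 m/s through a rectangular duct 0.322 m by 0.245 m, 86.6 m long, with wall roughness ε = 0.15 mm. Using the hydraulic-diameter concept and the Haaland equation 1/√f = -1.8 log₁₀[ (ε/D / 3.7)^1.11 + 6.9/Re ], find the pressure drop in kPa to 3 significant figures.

ΔP ≈ 0.266 kPa

Hydraulic diameter D_h = 4A/P = 4·(0.322·0.245)/(2·(0.322+0.245)) = 0.3156/1.134 = 0.2783 m.
Re = ρVD_h/μ = 1.24·8.49·0.2783/1.74e-05 = 1.684e+05.
ε/D_h = 0.00015/0.2783 = 0.000539; Haaland gives 1/√f = -1.8 log₁₀[5.51e-05+4.1e-05] = 7.231, so f = 0.01913.
ΔP = f(L/D_h)(ρV²/2) = 0.01913·86.6/0.2783·44.69 = 266 Pa.
ΔP = 0.266 kPa.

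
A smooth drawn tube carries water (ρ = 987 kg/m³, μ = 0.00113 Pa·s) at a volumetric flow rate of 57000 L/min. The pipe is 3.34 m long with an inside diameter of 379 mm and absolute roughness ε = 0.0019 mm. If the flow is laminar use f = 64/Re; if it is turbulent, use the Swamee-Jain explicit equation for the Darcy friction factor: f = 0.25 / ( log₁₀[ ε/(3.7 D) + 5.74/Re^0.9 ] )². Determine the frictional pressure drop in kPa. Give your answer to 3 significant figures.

Q = 57000 L/min = 57000/60000 = 0.95 m³/s.
Cross-sectional area A = πD²/4 = π(0.379)²/4 = 0.1128 m²; mean velocity V = Q/A = 0.95/0.1128 = 8.421 m/s.
Reynolds number Re = ρVD/μ = 987 · 8.421 · 0.379 / 0.00113 = 2.788e+06.
Re > 4000 → turbulent. Relative roughness ε/D = 1.9e-06/0.379 = 5.01e-06. Swamee-Jain: f = 0.25/(log₁₀[5.01e-06/3.7 + 5.74/2.788e+06^0.9])² = 0.25/(log₁₀[1.35e-06 + 9.08e-06])² = 0.25/(-4.981)² = 0.01007.
Darcy-Weisbach: ΔP = f(L/D)(ρV²/2) = 0.01007·(3.34/0.379)·(987·8.421²/2) = 0.01007·8.813·3.499e+04 = 3107 Pa.
ΔP = 3107 Pa = 3.11 kPa.

ΔP ≈ 3.11 kPa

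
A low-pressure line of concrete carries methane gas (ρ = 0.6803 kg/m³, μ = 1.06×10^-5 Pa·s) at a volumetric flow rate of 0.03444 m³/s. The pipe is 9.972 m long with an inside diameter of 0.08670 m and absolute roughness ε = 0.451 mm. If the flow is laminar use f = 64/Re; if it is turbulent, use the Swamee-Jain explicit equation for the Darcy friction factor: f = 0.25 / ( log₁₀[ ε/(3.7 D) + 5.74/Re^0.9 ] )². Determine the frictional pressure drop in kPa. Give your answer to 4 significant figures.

Cross-sectional area A = πD²/4 = π(0.0867)²/4 = 0.005904 m²; mean velocity V = Q/A = 0.03444/0.005904 = 5.834 m/s.
Reynolds number Re = ρVD/μ = 0.6803 · 5.834 · 0.0867 / 1.06e-05 = 3.246e+04.
Re > 4000 → turbulent. Relative roughness ε/D = 0.000451/0.0867 = 0.0052. Swamee-Jain: f = 0.25/(log₁₀[0.0052/3.7 + 5.74/3.246e+04^0.9])² = 0.25/(log₁₀[0.00141 + 0.0005])² = 0.25/(-2.72)² = 0.03379.
Darcy-Weisbach: ΔP = f(L/D)(ρV²/2) = 0.03379·(9.972/0.0867)·(0.6803·5.834²/2) = 0.03379·115·11.58 = 44.99 Pa.
ΔP = 44.99 Pa = 0.04499 kPa.

ΔP ≈ 0.04499 kPa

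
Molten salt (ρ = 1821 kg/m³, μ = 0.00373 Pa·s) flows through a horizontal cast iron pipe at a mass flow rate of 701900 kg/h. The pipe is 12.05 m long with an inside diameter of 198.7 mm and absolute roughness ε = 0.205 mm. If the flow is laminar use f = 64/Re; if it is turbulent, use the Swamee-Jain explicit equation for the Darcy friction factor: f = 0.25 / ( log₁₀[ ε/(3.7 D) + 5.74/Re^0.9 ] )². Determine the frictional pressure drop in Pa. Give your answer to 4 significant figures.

ṁ = 701900 kg/h = 701900/3600 = 195 kg/s.
A = πD²/4 = π(0.1987)²/4 = 0.03101 m²; mean velocity V = ṁ/(ρA) = 195/(1821 · 0.03101) = 3.453 m/s.
Reynolds number Re = ρVD/μ = 1821 · 3.453 · 0.1987 / 0.00373 = 3.349e+05.
Re > 4000 → turbulent. Relative roughness ε/D = 0.000205/0.1987 = 0.00103. Swamee-Jain: f = 0.25/(log₁₀[0.00103/3.7 + 5.74/3.349e+05^0.9])² = 0.25/(log₁₀[0.000279 + 6.12e-05])² = 0.25/(-3.469)² = 0.02078.
Darcy-Weisbach: ΔP = f(L/D)(ρV²/2) = 0.02078·(12.05/0.1987)·(1821·3.453²/2) = 0.02078·60.64·1.086e+04 = 1.368e+04 Pa.

ΔP ≈ 13680 Pa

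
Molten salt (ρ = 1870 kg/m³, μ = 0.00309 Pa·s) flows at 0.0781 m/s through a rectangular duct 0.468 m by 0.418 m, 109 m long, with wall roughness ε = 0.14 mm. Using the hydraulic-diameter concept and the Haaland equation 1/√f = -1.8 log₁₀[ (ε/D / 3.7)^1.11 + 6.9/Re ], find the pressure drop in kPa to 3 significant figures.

Hydraulic diameter D_h = 4A/P = 4·(0.468·0.418)/(2·(0.468+0.418)) = 0.7825/1.772 = 0.4416 m.
Re = ρVD_h/μ = 1870·0.0781·0.4416/0.00309 = 2.087e+04.
ε/D_h = 0.00014/0.4416 = 0.000317; Haaland gives 1/√f = -1.8 log₁₀[3.06e-05+0.000331] = 6.196, so f = 0.02605.
ΔP = f(L/D_h)(ρV²/2) = 0.02605·109/0.4416·5.703 = 36.67 Pa.
ΔP = 0.0367 kPa.

ΔP ≈ 0.0367 kPa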